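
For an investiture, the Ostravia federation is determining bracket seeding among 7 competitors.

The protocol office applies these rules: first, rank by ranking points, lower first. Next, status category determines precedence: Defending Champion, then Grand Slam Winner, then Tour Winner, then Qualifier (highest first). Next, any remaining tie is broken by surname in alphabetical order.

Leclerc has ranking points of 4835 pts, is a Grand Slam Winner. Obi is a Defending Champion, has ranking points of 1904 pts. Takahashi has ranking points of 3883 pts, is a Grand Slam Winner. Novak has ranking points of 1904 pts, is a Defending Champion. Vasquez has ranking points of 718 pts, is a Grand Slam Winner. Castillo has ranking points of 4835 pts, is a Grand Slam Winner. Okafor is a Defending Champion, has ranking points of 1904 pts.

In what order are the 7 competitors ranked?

By ranking points (lower first): Vasquez (718 pts); then Novak, Obi and Okafor (each 1904 pts); then Takahashi (3883 pts); then Castillo and Leclerc (both 4835 pts).
Novak, Obi and Okafor are each Defending Champion, so the next rule applies.
Among Novak, Obi and Okafor, alphabetically by surname: Novak before Obi before Okafor.
Castillo and Leclerc are each Grand Slam Winner, so the next rule applies.
Among Castillo and Leclerc, alphabetically by surname: Castillo before Leclerc.
Full order: Vasquez, Novak, Obi, Okafor, Takahashi, Castillo, Leclerc.

Vasquez, Novak, Obi, Okafor, Takahashi, Castillo, Leclerc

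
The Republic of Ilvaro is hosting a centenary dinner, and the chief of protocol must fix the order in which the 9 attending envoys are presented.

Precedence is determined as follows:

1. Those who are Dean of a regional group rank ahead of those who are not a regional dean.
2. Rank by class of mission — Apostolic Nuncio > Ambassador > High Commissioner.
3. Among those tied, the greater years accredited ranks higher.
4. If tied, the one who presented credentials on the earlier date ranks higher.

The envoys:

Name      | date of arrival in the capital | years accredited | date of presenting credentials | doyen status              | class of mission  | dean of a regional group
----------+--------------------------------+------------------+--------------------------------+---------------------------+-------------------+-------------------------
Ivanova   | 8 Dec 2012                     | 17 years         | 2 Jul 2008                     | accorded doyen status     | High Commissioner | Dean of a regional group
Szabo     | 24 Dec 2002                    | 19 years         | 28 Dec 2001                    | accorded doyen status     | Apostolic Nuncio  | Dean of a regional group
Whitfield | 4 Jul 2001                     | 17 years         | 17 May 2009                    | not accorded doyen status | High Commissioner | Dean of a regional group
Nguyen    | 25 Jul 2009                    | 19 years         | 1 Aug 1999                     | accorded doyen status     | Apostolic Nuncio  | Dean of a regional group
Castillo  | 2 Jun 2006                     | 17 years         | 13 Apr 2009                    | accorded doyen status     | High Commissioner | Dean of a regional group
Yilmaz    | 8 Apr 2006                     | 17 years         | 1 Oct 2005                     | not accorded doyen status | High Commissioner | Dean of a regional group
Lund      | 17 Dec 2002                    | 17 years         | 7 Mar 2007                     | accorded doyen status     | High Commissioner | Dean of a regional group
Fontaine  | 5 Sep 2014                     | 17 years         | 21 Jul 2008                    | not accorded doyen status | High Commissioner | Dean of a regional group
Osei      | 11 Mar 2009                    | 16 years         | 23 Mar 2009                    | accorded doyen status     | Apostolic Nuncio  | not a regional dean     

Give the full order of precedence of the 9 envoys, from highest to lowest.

By the first rule: Nguyen, Szabo, Yilmaz, Lund, Ivanova, Fontaine, Castillo and Whitfield (each Dean of a regional group); then Osei (not a regional dean).
Among Nguyen, Szabo, Yilmaz, Lund, Ivanova, Fontaine, Castillo and Whitfield, by class of mission: Nguyen and Szabo (Apostolic Nuncio) before Yilmaz, Lund, Ivanova, Fontaine, Castillo and Whitfield (High Commissioner).
Nguyen and Szabo both have years accredited 19 years, so the next rule applies.
Among Nguyen and Szabo, by date of presenting credentials (earlier first): Nguyen (1 Aug 1999) before Szabo (28 Dec 2001).
Yilmaz, Lund, Ivanova, Fontaine, Castillo and Whitfield all have years accredited 17 years, so the next rule applies.
Among Yilmaz, Lund, Ivanova, Fontaine, Castillo and Whitfield, by date of presenting credentials (earlier first): Yilmaz (1 Oct 2005) before Lund (7 Mar 2007) before Ivanova (2 Jul 2008) before Fontaine (21 Jul 2008) before Castillo (13 Apr 2009) before Whitfield (17 May 2009).
Full order: Nguyen, Szabo, Yilmaz, Lund, Ivanova, Fontaine, Castillo, Whitfield, Osei.

Nguyen, Szabo, Yilmaz, Lund, Ivanova, Fontaine, Castillo, Whitfield, Osei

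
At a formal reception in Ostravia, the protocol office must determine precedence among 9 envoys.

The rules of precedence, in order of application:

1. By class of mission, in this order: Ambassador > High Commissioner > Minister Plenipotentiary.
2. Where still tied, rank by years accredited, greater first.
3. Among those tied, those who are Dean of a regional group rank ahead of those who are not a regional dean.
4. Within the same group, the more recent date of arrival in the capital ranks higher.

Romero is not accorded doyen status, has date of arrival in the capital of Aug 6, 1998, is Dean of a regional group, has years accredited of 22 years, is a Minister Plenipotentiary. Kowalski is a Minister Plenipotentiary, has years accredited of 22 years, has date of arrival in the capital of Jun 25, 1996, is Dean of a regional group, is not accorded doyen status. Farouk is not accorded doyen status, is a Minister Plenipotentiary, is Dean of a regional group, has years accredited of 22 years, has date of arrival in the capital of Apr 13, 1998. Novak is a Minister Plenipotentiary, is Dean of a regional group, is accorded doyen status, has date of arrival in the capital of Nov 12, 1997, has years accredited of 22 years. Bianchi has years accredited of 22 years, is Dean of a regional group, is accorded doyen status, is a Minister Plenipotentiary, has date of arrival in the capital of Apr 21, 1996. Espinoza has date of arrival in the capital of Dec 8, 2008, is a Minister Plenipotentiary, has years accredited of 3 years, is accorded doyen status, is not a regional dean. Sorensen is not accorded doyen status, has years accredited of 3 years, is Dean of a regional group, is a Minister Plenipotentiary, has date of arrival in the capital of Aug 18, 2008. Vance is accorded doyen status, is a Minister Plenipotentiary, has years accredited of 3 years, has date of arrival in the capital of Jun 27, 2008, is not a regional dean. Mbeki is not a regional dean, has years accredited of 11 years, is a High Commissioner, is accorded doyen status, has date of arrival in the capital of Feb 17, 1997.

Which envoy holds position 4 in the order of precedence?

Novak

By class of mission: Mbeki (High Commissioner); then Romero, Farouk, Novak, Kowalski, Bianchi, Sorensen, Espinoza and Vance (Minister Plenipotentiary).
Among Romero, Farouk, Novak, Kowalski, Bianchi, Sorensen, Espinoza and Vance, by years accredited (higher first): Romero, Farouk, Novak, Kowalski and Bianchi (22 years) before Sorensen, Espinoza and Vance (3 years).
Romero, Farouk, Novak, Kowalski and Bianchi are each Dean of a regional group, so the next rule applies.
Among Romero, Farouk, Novak, Kowalski and Bianchi, by date of arrival in the capital (later first): Romero (Aug 6, 1998) before Farouk (Apr 13, 1998) before Novak (Nov 12, 1997) before Kowalski (Jun 25, 1996) before Bianchi (Apr 21, 1996).
Among Sorensen, Espinoza and Vance, Dean of a regional group before not a regional dean: Sorensen (Dean of a regional group) before Espinoza and Vance (not a regional dean).
Among Espinoza and Vance, by date of arrival in the capital (later first): Espinoza (Dec 8, 2008) before Vance (Jun 27, 2008).
Order: Mbeki, Romero, Farouk, Novak, Kowalski, Bianchi, Sorensen, Espinoza, Vance.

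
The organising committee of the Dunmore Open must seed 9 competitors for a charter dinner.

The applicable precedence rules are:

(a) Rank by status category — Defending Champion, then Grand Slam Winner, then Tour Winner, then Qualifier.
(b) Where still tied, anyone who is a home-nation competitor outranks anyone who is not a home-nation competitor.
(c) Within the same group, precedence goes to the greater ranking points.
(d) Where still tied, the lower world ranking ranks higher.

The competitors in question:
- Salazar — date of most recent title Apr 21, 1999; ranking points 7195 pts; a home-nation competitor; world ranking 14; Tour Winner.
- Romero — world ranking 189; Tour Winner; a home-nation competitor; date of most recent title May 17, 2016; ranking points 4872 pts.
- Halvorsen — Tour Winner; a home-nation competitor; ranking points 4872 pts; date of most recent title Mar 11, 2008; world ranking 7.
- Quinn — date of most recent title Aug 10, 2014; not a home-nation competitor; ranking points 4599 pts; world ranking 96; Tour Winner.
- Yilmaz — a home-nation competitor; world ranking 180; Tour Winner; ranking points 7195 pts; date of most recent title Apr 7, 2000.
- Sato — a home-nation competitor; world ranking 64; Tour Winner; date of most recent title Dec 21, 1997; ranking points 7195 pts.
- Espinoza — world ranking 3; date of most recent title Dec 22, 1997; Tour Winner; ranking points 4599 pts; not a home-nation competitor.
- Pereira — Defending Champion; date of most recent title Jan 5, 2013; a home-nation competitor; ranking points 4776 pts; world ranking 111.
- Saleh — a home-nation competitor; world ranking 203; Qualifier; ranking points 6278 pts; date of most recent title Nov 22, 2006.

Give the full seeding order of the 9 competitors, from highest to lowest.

By status category: Pereira (Defending Champion); then Salazar, Sato, Yilmaz, Halvorsen, Romero, Espinoza and Quinn (Tour Winner); then Saleh (Qualifier).
Among Salazar, Sato, Yilmaz, Halvorsen, Romero, Espinoza and Quinn, a home-nation competitor before not a home-nation competitor: Salazar, Sato, Yilmaz, Halvorsen and Romero (a home-nation competitor) before Espinoza and Quinn (not a home-nation competitor).
Among Salazar, Sato, Yilmaz, Halvorsen and Romero, by ranking points (higher first): Salazar, Sato and Yilmaz (7195 pts) before Halvorsen and Romero (4872 pts).
Among Salazar, Sato and Yilmaz, by world ranking (lower first): Salazar (14) before Sato (64) before Yilmaz (180).
Among Halvorsen and Romero, by world ranking (lower first): Halvorsen (7) before Romero (189).
Espinoza and Quinn both have ranking points 4599 pts, so the next rule applies.
Among Espinoza and Quinn, by world ranking (lower first): Espinoza (3) before Quinn (96).
Full order: Pereira, Salazar, Sato, Yilmaz, Halvorsen, Romero, Espinoza, Quinn, Saleh.

Pereira, Salazar, Sato, Yilmaz, Halvorsen, Romero, Espinoza, Quinn, Saleh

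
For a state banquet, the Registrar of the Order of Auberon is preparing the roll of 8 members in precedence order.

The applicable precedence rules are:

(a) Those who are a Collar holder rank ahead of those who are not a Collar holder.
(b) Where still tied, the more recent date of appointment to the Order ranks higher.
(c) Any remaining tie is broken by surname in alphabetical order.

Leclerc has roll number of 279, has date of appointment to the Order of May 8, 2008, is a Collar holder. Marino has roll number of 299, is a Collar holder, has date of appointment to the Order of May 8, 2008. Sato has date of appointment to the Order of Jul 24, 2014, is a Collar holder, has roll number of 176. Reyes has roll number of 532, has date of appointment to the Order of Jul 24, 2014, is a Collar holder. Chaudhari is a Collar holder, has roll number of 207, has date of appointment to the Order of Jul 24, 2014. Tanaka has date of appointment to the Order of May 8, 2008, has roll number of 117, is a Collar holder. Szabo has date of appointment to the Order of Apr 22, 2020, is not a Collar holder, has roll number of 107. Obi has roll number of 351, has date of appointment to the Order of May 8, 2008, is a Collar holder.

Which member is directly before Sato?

Reyes

By the first rule: Chaudhari, Reyes, Sato, Leclerc, Marino, Obi and Tanaka (each a Collar holder); then Szabo (not a Collar holder).
Among Chaudhari, Reyes, Sato, Leclerc, Marino, Obi and Tanaka, by date of appointment to the Order (later first): Chaudhari, Reyes and Sato (Jul 24, 2014) before Leclerc, Marino, Obi and Tanaka (May 8, 2008).
Among Chaudhari, Reyes and Sato, alphabetically by surname: Chaudhari before Reyes before Sato.
Among Leclerc, Marino, Obi and Tanaka, alphabetically by surname: Leclerc before Marino before Obi before Tanaka.
Order: Chaudhari, Reyes, Sato, Leclerc, Marino, Obi, Tanaka, Szabo.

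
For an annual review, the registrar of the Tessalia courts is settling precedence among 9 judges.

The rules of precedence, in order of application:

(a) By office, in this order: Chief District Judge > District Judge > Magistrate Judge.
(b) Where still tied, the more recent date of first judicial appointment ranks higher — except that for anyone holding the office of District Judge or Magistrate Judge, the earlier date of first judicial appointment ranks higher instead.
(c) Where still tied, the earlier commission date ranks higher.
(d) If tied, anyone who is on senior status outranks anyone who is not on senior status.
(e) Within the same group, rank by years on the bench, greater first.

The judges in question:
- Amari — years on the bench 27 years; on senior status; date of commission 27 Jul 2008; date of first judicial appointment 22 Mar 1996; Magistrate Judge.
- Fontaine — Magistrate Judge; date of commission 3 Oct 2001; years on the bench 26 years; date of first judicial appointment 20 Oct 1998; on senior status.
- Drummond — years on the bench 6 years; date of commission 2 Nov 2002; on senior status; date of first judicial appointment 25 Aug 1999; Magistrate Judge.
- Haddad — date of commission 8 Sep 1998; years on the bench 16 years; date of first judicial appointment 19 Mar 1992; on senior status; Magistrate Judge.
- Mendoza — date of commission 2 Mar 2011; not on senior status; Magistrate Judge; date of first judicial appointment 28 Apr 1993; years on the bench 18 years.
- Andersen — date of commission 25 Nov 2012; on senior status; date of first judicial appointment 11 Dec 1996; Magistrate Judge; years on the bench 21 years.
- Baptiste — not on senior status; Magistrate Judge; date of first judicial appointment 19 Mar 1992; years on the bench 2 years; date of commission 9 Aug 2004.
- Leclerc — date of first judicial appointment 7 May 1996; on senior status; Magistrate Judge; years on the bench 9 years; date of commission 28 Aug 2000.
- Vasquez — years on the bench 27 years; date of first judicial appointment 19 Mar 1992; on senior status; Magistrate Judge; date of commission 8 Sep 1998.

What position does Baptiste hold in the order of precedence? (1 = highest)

By office: Vasquez, Haddad, Baptiste, Mendoza, Amari, Leclerc, Andersen, Fontaine and Drummond (Magistrate Judge).
Among Vasquez, Haddad, Baptiste, Mendoza, Amari, Leclerc, Andersen, Fontaine and Drummond, by date of first judicial appointment (earlier first) (reversed rule for this group): Vasquez, Haddad and Baptiste (19 Mar 1992) before Mendoza (28 Apr 1993) before Amari (22 Mar 1996) before Leclerc (7 May 1996) before Andersen (11 Dec 1996) before Fontaine (20 Oct 1998) before Drummond (25 Aug 1999).
Among Vasquez, Haddad and Baptiste, by date of commission (earlier first): Vasquez and Haddad (8 Sep 1998) before Baptiste (9 Aug 2004).
Vasquez and Haddad are each on senior status, so the next rule applies.
Among Vasquez and Haddad, by years on the bench (higher first): Vasquez (27 years) before Haddad (16 years).
Order: Vasquez, Haddad, Baptiste, Mendoza, Amari, Leclerc, Andersen, Fontaine, Drummond. So position 3.

3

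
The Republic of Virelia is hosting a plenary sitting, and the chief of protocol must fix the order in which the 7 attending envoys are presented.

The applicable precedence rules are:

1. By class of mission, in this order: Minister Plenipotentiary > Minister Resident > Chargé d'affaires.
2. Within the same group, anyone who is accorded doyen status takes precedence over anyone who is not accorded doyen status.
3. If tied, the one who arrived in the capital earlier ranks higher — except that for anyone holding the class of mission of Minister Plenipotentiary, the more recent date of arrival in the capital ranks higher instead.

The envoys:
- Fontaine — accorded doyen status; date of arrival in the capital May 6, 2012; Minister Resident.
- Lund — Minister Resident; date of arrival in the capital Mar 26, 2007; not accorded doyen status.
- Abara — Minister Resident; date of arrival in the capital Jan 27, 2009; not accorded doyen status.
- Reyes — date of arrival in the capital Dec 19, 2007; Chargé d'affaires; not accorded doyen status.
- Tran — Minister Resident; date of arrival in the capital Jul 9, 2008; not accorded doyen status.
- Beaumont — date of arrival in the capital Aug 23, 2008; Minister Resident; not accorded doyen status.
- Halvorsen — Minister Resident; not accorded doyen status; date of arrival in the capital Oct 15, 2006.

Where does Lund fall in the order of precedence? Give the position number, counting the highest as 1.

By class of mission: Fontaine, Halvorsen, Lund, Tran, Beaumont and Abara (Minister Resident); then Reyes (Chargé d'affaires).
Among Fontaine, Halvorsen, Lund, Tran, Beaumont and Abara, accorded doyen status before not accorded doyen status: Fontaine (accorded doyen status) before Halvorsen, Lund, Tran, Beaumont and Abara (not accorded doyen status).
Among Halvorsen, Lund, Tran, Beaumont and Abara, by date of arrival in the capital (earlier first): Halvorsen (Oct 15, 2006) before Lund (Mar 26, 2007) before Tran (Jul 9, 2008) before Beaumont (Aug 23, 2008) before Abara (Jan 27, 2009).
Order: Fontaine, Halvorsen, Lund, Tran, Beaumont, Abara, Reyes. So position 3.

3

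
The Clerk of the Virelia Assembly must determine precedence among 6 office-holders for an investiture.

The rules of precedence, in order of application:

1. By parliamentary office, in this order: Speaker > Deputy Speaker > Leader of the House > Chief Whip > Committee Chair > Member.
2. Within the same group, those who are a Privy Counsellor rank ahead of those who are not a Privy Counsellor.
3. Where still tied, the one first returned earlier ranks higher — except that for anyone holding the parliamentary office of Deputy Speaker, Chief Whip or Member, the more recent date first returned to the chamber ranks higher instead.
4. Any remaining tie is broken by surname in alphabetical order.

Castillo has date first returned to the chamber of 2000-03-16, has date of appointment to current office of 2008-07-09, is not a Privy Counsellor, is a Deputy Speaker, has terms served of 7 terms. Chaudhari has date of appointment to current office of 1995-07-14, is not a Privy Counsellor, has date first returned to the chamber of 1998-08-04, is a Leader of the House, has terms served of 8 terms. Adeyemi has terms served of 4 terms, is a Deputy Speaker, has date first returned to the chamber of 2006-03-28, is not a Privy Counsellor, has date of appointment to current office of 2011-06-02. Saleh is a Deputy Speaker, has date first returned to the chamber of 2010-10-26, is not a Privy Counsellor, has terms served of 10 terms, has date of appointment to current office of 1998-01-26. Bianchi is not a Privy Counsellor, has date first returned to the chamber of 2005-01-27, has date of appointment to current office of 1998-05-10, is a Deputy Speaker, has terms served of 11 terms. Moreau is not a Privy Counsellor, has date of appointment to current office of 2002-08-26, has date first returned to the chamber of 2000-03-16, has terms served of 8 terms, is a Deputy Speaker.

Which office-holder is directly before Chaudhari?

Moreau

By parliamentary office: Saleh, Adeyemi, Bianchi, Castillo and Moreau (Deputy Speaker); then Chaudhari (Leader of the House).
Saleh, Adeyemi, Bianchi, Castillo and Moreau are each not a Privy Counsellor, so the next rule applies.
Among Saleh, Adeyemi, Bianchi, Castillo and Moreau, by date first returned to the chamber (later first) (reversed rule for this group): Saleh (2010-10-26) before Adeyemi (2006-03-28) before Bianchi (2005-01-27) before Castillo and Moreau (2000-03-16).
Among Castillo and Moreau, alphabetically by surname: Castillo before Moreau.
Order: Saleh, Adeyemi, Bianchi, Castillo, Moreau, Chaudhari.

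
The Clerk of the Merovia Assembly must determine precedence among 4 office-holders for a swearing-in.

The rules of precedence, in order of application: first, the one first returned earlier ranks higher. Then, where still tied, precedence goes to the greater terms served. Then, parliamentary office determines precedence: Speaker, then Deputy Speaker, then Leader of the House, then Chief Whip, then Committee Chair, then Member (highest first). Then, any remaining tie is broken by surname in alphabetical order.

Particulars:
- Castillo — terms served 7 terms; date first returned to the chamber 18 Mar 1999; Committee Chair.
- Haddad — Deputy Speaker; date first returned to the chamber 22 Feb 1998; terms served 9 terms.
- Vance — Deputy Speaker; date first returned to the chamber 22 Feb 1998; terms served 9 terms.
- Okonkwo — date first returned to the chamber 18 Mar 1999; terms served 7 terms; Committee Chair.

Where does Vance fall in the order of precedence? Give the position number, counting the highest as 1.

2

By date first returned to the chamber (earlier first): Haddad and Vance (both 22 Feb 1998); then Castillo and Okonkwo (both 18 Mar 1999).
Haddad and Vance both have terms served 9 terms, so the next rule applies.
Haddad and Vance are each Deputy Speaker, so the next rule applies.
Among Haddad and Vance, alphabetically by surname: Haddad before Vance.
Castillo and Okonkwo both have terms served 7 terms, so the next rule applies.
Castillo and Okonkwo are each Committee Chair, so the next rule applies.
Among Castillo and Okonkwo, alphabetically by surname: Castillo before Okonkwo.
Order: Haddad, Vance, Castillo, Okonkwo. So position 2.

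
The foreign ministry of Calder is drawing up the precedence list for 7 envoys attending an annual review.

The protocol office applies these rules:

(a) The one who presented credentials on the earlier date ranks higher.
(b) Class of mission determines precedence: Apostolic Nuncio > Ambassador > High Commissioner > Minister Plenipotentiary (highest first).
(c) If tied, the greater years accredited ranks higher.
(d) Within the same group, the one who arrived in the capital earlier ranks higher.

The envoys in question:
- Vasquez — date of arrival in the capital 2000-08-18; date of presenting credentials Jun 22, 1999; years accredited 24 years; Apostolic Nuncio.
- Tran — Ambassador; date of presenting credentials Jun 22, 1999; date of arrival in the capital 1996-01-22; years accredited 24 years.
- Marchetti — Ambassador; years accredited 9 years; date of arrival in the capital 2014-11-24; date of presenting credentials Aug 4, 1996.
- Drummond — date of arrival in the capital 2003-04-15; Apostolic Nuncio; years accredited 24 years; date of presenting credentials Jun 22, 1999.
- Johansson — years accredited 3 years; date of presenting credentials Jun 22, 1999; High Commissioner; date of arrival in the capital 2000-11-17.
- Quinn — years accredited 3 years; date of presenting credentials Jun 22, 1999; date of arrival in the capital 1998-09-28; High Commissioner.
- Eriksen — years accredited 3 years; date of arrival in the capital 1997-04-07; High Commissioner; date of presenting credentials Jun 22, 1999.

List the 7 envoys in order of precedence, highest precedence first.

Marchetti, Vasquez, Drummond, Tran, Eriksen, Quinn, Johansson

By date of presenting credentials (earlier first): Marchetti (Aug 4, 1996); then Vasquez, Drummond, Tran, Eriksen, Quinn and Johansson (each Jun 22, 1999).
Among Vasquez, Drummond, Tran, Eriksen, Quinn and Johansson, by class of mission: Vasquez and Drummond (Apostolic Nuncio) before Tran (Ambassador) before Eriksen, Quinn and Johansson (High Commissioner).
Vasquez and Drummond both have years accredited 24 years, so the next rule applies.
Among Vasquez and Drummond, by date of arrival in the capital (earlier first): Vasquez (2000-08-18) before Drummond (2003-04-15).
Eriksen, Quinn and Johansson all have years accredited 3 years, so the next rule applies.
Among Eriksen, Quinn and Johansson, by date of arrival in the capital (earlier first): Eriksen (1997-04-07) before Quinn (1998-09-28) before Johansson (2000-11-17).
Full order: Marchetti, Vasquez, Drummond, Tran, Eriksen, Quinn, Johansson.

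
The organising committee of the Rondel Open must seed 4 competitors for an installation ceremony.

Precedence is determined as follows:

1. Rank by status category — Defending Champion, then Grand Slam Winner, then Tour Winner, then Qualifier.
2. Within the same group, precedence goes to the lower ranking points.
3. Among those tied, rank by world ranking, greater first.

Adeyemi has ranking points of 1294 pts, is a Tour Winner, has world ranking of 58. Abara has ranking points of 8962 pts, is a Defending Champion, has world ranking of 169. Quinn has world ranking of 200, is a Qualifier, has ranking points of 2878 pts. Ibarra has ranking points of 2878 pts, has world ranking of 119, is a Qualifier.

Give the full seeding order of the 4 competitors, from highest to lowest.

By status category: Abara (Defending Champion); then Adeyemi (Tour Winner); then Quinn and Ibarra (Qualifier).
Quinn and Ibarra both have ranking points 2878 pts, so the next rule applies.
Among Quinn and Ibarra, by world ranking (higher first): Quinn (200) before Ibarra (119).
Full order: Abara, Adeyemi, Quinn, Ibarra.

Abara, Adeyemi, Quinn, Ibarra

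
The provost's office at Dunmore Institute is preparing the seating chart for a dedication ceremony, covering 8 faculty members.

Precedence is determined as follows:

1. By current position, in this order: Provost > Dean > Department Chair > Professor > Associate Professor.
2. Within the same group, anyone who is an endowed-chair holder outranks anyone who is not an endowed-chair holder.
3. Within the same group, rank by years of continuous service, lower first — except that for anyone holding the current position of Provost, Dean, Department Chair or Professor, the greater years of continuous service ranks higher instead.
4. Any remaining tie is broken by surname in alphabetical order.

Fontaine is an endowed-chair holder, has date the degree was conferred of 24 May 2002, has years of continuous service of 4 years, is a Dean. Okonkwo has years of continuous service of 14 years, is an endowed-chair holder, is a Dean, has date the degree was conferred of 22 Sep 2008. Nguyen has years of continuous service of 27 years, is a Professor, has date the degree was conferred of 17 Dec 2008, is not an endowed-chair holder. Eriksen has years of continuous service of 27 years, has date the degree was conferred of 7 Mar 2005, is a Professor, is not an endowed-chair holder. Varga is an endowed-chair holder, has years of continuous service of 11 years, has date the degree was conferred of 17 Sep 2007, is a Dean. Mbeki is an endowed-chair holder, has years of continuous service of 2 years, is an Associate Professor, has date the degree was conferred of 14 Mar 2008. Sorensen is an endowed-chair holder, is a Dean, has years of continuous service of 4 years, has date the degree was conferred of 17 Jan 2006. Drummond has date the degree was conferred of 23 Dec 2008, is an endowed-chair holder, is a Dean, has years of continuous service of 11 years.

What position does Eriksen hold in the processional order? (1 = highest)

6

By current position: Okonkwo, Drummond, Varga, Fontaine and Sorensen (Dean); then Eriksen and Nguyen (Professor); then Mbeki (Associate Professor).
Okonkwo, Drummond, Varga, Fontaine and Sorensen are each an endowed-chair holder, so the next rule applies.
Among Okonkwo, Drummond, Varga, Fontaine and Sorensen, by years of continuous service (higher first) (reversed rule for this group): Okonkwo (14 years) before Drummond and Varga (11 years) before Fontaine and Sorensen (4 years).
Among Drummond and Varga, alphabetically by surname: Drummond before Varga.
Among Fontaine and Sorensen, alphabetically by surname: Fontaine before Sorensen.
Eriksen and Nguyen are each not an endowed-chair holder, so the next rule applies.
Eriksen and Nguyen both have years of continuous service 27 years, so the next rule applies.
Among Eriksen and Nguyen, alphabetically by surname: Eriksen before Nguyen.
Order: Okonkwo, Drummond, Varga, Fontaine, Sorensen, Eriksen, Nguyen, Mbeki. So position 6.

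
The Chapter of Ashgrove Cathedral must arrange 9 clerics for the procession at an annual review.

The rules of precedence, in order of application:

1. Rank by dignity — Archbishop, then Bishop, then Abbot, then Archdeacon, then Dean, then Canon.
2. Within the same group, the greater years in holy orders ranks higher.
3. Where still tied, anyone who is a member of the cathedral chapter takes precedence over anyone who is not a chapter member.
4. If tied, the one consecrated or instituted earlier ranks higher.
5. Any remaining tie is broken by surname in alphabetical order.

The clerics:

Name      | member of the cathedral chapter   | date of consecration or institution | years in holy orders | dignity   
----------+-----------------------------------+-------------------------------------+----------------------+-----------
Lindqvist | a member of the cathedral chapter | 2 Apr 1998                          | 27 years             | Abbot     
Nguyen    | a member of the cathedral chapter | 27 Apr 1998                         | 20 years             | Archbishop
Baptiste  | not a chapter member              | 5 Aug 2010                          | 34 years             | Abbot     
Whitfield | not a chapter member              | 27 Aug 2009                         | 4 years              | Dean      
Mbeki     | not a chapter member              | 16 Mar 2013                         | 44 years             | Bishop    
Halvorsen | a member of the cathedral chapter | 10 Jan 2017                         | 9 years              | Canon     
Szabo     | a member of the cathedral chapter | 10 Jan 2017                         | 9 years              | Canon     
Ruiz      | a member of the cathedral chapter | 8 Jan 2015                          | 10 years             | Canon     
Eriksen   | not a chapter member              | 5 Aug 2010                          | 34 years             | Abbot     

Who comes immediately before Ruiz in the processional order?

Whitfield

By dignity: Nguyen (Archbishop); then Mbeki (Bishop); then Baptiste, Eriksen and Lindqvist (Abbot); then Whitfield (Dean); then Ruiz, Halvorsen and Szabo (Canon).
Among Baptiste, Eriksen and Lindqvist, by years in holy orders (higher first): Baptiste and Eriksen (34 years) before Lindqvist (27 years).
Baptiste and Eriksen are each not a chapter member, so the next rule applies.
Baptiste and Eriksen both have date of consecration or institution 5 Aug 2010, so the next rule applies.
Among Baptiste and Eriksen, alphabetically by surname: Baptiste before Eriksen.
Among Ruiz, Halvorsen and Szabo, by years in holy orders (higher first): Ruiz (10 years) before Halvorsen and Szabo (9 years).
Halvorsen and Szabo are each a member of the cathedral chapter, so the next rule applies.
Halvorsen and Szabo both have date of consecration or institution 10 Jan 2017, so the next rule applies.
Among Halvorsen and Szabo, alphabetically by surname: Halvorsen before Szabo.
Order: Nguyen, Mbeki, Baptiste, Eriksen, Lindqvist, Whitfield, Ruiz, Halvorsen, Szabo.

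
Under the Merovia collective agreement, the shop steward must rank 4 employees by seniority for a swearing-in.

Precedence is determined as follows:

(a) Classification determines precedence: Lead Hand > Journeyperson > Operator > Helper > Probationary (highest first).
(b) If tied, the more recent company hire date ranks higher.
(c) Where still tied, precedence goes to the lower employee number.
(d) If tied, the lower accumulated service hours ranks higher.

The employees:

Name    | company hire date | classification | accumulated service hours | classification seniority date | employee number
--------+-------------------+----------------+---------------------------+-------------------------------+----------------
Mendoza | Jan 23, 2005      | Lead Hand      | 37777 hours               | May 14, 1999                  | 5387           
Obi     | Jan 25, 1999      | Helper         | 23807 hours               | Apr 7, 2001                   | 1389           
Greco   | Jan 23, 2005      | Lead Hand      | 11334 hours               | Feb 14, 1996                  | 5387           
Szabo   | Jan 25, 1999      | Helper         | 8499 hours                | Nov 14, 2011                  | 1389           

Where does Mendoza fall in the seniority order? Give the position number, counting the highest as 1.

2

By classification: Greco and Mendoza (Lead Hand); then Szabo and Obi (Helper).
Greco and Mendoza both have company hire date Jan 23, 2005, so the next rule applies.
Greco and Mendoza both have employee number 5387, so the next rule applies.
Among Greco and Mendoza, by accumulated service hours (lower first): Greco (11334 hours) before Mendoza (37777 hours).
Szabo and Obi both have company hire date Jan 25, 1999, so the next rule applies.
Szabo and Obi both have employee number 1389, so the next rule applies.
Among Szabo and Obi, by accumulated service hours (lower first): Szabo (8499 hours) before Obi (23807 hours).
Order: Greco, Mendoza, Szabo, Obi. So position 2.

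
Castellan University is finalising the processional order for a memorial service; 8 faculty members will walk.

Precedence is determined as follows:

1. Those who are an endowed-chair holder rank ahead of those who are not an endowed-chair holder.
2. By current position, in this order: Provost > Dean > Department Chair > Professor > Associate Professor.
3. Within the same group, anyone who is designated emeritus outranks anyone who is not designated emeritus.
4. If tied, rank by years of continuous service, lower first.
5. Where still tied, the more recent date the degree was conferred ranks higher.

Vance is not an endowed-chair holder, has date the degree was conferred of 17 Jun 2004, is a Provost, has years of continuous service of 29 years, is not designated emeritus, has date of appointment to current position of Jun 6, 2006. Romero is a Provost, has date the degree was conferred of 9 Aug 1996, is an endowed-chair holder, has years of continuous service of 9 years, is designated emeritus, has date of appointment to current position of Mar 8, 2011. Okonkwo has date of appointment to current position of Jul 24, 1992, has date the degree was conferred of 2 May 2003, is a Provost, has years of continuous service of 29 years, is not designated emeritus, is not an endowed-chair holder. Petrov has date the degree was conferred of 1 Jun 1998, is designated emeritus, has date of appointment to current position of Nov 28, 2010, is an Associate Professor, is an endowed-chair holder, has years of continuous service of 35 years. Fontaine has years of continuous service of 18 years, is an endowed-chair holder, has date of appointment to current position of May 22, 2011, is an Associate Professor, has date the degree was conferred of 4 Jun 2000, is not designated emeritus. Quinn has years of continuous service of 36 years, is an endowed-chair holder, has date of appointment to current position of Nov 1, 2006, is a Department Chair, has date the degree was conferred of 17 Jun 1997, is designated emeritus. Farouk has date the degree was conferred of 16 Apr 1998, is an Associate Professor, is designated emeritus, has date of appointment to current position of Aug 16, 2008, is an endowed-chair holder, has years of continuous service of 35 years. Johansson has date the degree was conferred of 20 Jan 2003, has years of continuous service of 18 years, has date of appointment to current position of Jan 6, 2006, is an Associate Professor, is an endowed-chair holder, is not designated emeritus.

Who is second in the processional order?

By the first rule: Romero, Quinn, Petrov, Farouk, Johansson and Fontaine (each an endowed-chair holder); then Vance and Okonkwo (both not an endowed-chair holder).
Among Romero, Quinn, Petrov, Farouk, Johansson and Fontaine, by current position: Romero (Provost) before Quinn (Department Chair) before Petrov, Farouk, Johansson and Fontaine (Associate Professor).
Among Petrov, Farouk, Johansson and Fontaine, designated emeritus before not designated emeritus: Petrov and Farouk (designated emeritus) before Johansson and Fontaine (not designated emeritus).
Petrov and Farouk both have years of continuous service 35 years, so the next rule applies.
Among Petrov and Farouk, by date the degree was conferred (later first): Petrov (1 Jun 1998) before Farouk (16 Apr 1998).
Johansson and Fontaine both have years of continuous service 18 years, so the next rule applies.
Among Johansson and Fontaine, by date the degree was conferred (later first): Johansson (20 Jan 2003) before Fontaine (4 Jun 2000).
Vance and Okonkwo are each Provost, so the next rule applies.
Vance and Okonkwo are each not designated emeritus, so the next rule applies.
Vance and Okonkwo both have years of continuous service 29 years, so the next rule applies.
Among Vance and Okonkwo, by date the degree was conferred (later first): Vance (17 Jun 2004) before Okonkwo (2 May 2003).
Order: Romero, Quinn, Petrov, Farouk, Johansson, Fontaine, Vance, Okonkwo.

Quinn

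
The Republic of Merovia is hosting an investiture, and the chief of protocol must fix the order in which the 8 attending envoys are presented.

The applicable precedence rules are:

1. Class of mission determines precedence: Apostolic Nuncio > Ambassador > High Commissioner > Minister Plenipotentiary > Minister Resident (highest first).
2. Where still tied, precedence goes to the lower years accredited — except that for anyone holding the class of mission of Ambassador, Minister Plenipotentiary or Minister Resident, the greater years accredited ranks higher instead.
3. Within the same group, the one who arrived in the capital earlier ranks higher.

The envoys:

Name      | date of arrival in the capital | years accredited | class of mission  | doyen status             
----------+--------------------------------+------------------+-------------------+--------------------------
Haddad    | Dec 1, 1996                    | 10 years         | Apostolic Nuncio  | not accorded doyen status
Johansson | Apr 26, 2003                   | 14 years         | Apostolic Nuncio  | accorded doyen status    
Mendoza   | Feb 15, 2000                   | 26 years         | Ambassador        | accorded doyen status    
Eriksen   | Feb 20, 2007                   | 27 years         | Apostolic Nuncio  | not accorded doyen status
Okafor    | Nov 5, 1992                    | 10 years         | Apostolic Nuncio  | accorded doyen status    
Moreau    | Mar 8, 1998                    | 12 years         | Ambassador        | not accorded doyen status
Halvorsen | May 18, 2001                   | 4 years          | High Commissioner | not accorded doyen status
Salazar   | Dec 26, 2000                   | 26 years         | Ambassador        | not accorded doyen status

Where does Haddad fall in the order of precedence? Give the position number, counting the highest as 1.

By class of mission: Okafor, Haddad, Johansson and Eriksen (Apostolic Nuncio); then Mendoza, Salazar and Moreau (Ambassador); then Halvorsen (High Commissioner).
Among Okafor, Haddad, Johansson and Eriksen, by years accredited (lower first): Okafor and Haddad (10 years) before Johansson (14 years) before Eriksen (27 years).
Among Okafor and Haddad, by date of arrival in the capital (earlier first): Okafor (Nov 5, 1992) before Haddad (Dec 1, 1996).
Among Mendoza, Salazar and Moreau, by years accredited (higher first) (reversed rule for this group): Mendoza and Salazar (26 years) before Moreau (12 years).
Among Mendoza and Salazar, by date of arrival in the capital (earlier first): Mendoza (Feb 15, 2000) before Salazar (Dec 26, 2000).
Order: Okafor, Haddad, Johansson, Eriksen, Mendoza, Salazar, Moreau, Halvorsen. So position 2.

2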